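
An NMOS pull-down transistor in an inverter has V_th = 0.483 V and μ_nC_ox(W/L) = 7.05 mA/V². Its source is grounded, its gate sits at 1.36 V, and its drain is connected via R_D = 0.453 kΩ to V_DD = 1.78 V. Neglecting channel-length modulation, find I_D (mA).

I_D = 2.51 mA

V_GS = V_G = 1.36 V, so V_ov = 1.36 − 0.483 = 0.877 V.
Assume saturation: I_D = ½ k_n V_ov² = 0.5 × 7.05 × 0.877² = 2.71 mA, giving V_DS = V_DD − I_D R_D = 1.78 − 2.71 × 0.453 = 0.552 V.
But 0.552 V < V_ov = 0.877 V, so the device is actually in triode.
In triode I_D = k_n[V_ov V_DS − ½ V_DS²] and I_D = (V_DD − V_DS)/R_D. Equating: 1.6 V_DS² − 3.801 V_DS + 1.78 = 0, giving V_DS = 0.641 V (the root below V_ov).
I_D = (1.78 − 0.641) / 0.453 = 2.51 mA.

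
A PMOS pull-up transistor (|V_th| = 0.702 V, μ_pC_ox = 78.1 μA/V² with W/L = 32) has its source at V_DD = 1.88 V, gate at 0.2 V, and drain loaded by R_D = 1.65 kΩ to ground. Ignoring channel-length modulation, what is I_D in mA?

I_D = 0.860 mA

V_SG = V_DD − V_G = 1.88 − 0.2 = 1.68 V, so V_ov = 1.68 − 0.702 = 0.978 V.
k_p = μ_pC_ox · (W/L) = 2.499 mA/V².
Assume saturation: I_D = ½ k_p V_ov² = 0.5 × 2.499 × 0.978² = 1.2 mA, giving V_SD = V_DD − I_D R_D = 1.88 − 1.2 × 1.65 = -0.0921 V.
But -0.0921 V < V_ov = 0.978 V, so the device is actually in triode.
In triode I_D = k_p[V_ov V_SD − ½ V_SD²] and I_D = (V_DD − V_SD)/R_D. Equating: 2.06 V_SD² − 5.033 V_SD + 1.88 = 0, giving V_SD = 0.46 V (the root below V_ov).
I_D = (1.88 − 0.46) / 1.65 = 0.86 mA.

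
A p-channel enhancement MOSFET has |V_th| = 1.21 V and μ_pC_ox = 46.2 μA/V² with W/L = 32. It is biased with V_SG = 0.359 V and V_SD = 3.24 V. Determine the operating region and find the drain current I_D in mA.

V_SG = 0.359 V < |V_th| = 1.21 V, so the transistor is in cutoff.

Cutoff; I_D = 0 mA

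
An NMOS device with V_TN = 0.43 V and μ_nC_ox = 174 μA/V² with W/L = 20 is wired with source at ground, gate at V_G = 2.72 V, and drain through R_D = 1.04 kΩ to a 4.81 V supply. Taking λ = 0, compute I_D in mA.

V_GS = V_G = 2.72 V, so V_ov = 2.72 − 0.43 = 2.29 V.
k_n = μ_nC_ox · (W/L) = 3.48 mA/V².
Assume saturation: I_D = ½ k_n V_ov² = 0.5 × 3.48 × 2.29² = 9.12 mA, giving V_DS = V_DD − I_D R_D = 4.81 − 9.12 × 1.04 = -4.68 V.
But -4.68 V < V_ov = 2.29 V, so the device is actually in triode.
In triode I_D = k_n[V_ov V_DS − ½ V_DS²] and I_D = (V_DD − V_DS)/R_D. Equating: 1.81 V_DS² − 9.288 V_DS + 4.81 = 0, giving V_DS = 0.584 V (the root below V_ov).
I_D = (4.81 − 0.584) / 1.04 = 4.06 mA.

I_D = 4.06 mA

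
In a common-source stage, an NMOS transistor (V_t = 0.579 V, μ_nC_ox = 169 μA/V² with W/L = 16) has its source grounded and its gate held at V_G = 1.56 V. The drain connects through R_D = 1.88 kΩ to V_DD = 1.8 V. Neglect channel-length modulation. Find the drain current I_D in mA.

V_GS = V_G = 1.56 V, so V_ov = 1.56 − 0.579 = 0.981 V.
k_n = μ_nC_ox · (W/L) = 2.704 mA/V².
Assume saturation: I_D = ½ k_n V_ov² = 0.5 × 2.704 × 0.981² = 1.3 mA, giving V_DS = V_DD − I_D R_D = 1.8 − 1.3 × 1.88 = -0.646 V.
But -0.646 V < V_ov = 0.981 V, so the device is actually in triode.
In triode I_D = k_n[V_ov V_DS − ½ V_DS²] and I_D = (V_DD − V_DS)/R_D. Equating: 2.54 V_DS² − 5.987 V_DS + 1.8 = 0, giving V_DS = 0.354 V (the root below V_ov).
I_D = (1.8 − 0.354) / 1.88 = 0.769 mA.

I_D = 0.769 mA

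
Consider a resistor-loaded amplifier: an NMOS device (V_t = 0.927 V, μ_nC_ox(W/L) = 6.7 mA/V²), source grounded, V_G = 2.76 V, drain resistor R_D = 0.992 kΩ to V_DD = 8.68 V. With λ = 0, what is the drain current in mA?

V_GS = V_G = 2.76 V, so V_ov = 2.76 − 0.927 = 1.83 V.
Assume saturation: I_D = ½ k_n V_ov² = 0.5 × 6.7 × 1.83² = 11.3 mA, giving V_DS = V_DD − I_D R_D = 8.68 − 11.3 × 0.992 = -2.49 V.
But -2.49 V < V_ov = 1.83 V, so the device is actually in triode.
In triode I_D = k_n[V_ov V_DS − ½ V_DS²] and I_D = (V_DD − V_DS)/R_D. Equating: 3.32 V_DS² − 13.18 V_DS + 8.68 = 0, giving V_DS = 0.834 V (the root below V_ov).
I_D = (8.68 − 0.834) / 0.992 = 7.91 mA.

I_D = 7.91 mA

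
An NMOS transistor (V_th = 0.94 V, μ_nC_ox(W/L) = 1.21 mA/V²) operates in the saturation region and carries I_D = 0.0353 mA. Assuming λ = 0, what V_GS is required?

V_GS = 1.18 V

In saturation I_D = ½ k_n (V_GS − V_th)², so V_GS − V_th = √(2 I_D / k_n) = √(2 × 0.0353 / 1.21) = 0.242 V.
V_GS = 0.94 + 0.242 = 1.18 V.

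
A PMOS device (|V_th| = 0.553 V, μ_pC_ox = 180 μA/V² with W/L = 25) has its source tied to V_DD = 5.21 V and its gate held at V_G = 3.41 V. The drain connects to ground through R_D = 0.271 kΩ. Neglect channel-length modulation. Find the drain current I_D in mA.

V_SG = V_DD − V_G = 5.21 − 3.41 = 1.8 V, so V_ov = 1.8 − 0.553 = 1.25 V.
k_p = μ_pC_ox · (W/L) = 4.5 mA/V².
Assume saturation: I_D = ½ k_p V_ov² = 0.5 × 4.5 × 1.25² = 3.5 mA, giving V_SD = V_DD − I_D R_D = 5.21 − 3.5 × 0.271 = 4.26 V.
V_SD = 4.26 V ≥ V_ov = 1.25 V, confirming saturation.

I_D = 3.50 mA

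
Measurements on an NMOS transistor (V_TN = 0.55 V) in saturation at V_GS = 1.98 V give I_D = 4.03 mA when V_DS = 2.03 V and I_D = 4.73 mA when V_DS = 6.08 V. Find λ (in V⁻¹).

With V_GS fixed, I_D ∝ (1 + λ V_DS) in saturation, so I_D2/I_D1 = (1 + λ V_DS2)/(1 + λ V_DS1).
4.73/4.03 = 1.174 = (1 + 6.08 λ)/(1 + 2.03 λ).
Solving: λ (I_D1 V_DS2 − I_D2 V_DS1) = I_D2 − I_D1, so λ = (4.73 − 4.03) / (4.03 × 6.08 − 4.73 × 2.03) = 0.7 / 14.9 = 0.047 V⁻¹.

λ = 0.0470 V⁻¹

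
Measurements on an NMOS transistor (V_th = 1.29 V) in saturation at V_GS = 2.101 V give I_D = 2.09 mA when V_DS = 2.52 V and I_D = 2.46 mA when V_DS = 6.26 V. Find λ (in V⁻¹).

With V_GS fixed, I_D ∝ (1 + λ V_DS) in saturation, so I_D2/I_D1 = (1 + λ V_DS2)/(1 + λ V_DS1).
2.46/2.09 = 1.177 = (1 + 6.26 λ)/(1 + 2.52 λ).
Solving: λ (I_D1 V_DS2 − I_D2 V_DS1) = I_D2 − I_D1, so λ = (2.46 − 2.09) / (2.09 × 6.26 − 2.46 × 2.52) = 0.37 / 6.88 = 0.0537 V⁻¹.

λ = 0.0537 V⁻¹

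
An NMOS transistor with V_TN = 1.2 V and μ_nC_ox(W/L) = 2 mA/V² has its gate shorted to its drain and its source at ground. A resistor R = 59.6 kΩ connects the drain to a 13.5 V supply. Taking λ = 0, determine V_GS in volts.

V_GS = 1.65 V

With gate tied to drain, V_GS = V_DS ≥ V_GS − V_TN, so the device is in saturation.
KCL at the drain: ½ k_n (V_GS − V_TN)² = (V_DD − V_GS)/R.
Let x = V_GS − 1.2. Then 59.6 x² + x − 12.3 = 0, giving x = 0.446 V (positive root), so V_GS = 1.65 V.
I_D = (V_DD − V_GS)/R = (13.5 − 1.65) / 59.6 = 0.199 mA.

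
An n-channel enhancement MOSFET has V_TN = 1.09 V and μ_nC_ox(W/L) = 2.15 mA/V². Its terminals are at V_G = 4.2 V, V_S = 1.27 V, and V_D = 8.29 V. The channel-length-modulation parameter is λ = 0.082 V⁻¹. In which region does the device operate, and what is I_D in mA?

Saturation; I_D = 5.73 mA

V_GS = V_G − V_S = 4.2 − 1.27 = 2.93 V; V_DS = V_D − V_S = 8.29 − 1.27 = 7.02 V.
V_ov = V_GS − V_TN = 2.93 − 1.09 = 1.84 V.
Since V_DS = 7.02 V ≥ V_ov = 1.84 V, the device is in saturation.
I_D = ½ k_n V_ov² (1 + λ V_DS) = 0.5 × 2.15 × 1.84² × (1 + 0.082 × 7.02) = 5.73 mA.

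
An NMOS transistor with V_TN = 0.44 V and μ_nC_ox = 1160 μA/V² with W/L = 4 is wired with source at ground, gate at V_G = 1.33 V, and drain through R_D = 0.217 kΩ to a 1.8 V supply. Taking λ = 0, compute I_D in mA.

I_D = 1.84 mA

V_GS = V_G = 1.33 V, so V_ov = 1.33 − 0.44 = 0.89 V.
k_n = μ_nC_ox · (W/L) = 4.64 mA/V².
Assume saturation: I_D = ½ k_n V_ov² = 0.5 × 4.64 × 0.89² = 1.84 mA, giving V_DS = V_DD − I_D R_D = 1.8 − 1.84 × 0.217 = 1.4 V.
V_DS = 1.4 V ≥ V_ov = 0.89 V, confirming saturation.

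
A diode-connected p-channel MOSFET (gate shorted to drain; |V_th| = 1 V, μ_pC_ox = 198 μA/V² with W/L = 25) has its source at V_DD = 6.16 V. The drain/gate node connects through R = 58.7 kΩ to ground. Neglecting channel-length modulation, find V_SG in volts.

With gate tied to drain, V_SG = V_SD ≥ V_SG − |V_th|, so the device is in saturation.
k_p = μ_pC_ox · (W/L) = 4.95 mA/V².
KCL at the drain: ½ k_p (V_SG − |V_th|)² = (V_DD − V_SG)/R.
Let x = V_SG − 1. Then 145 x² + x − 5.16 = 0, giving x = 0.185 V (positive root), so V_SG = 1.19 V.
I_D = (V_DD − V_SG)/R = (6.16 − 1.19) / 58.7 = 0.0848 mA.

V_SG = 1.19 V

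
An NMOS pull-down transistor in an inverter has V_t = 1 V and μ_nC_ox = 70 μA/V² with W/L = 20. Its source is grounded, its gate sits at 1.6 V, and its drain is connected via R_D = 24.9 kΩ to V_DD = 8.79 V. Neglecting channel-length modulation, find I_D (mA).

I_D = 0.252 mA

V_GS = V_G = 1.6 V, so V_ov = 1.6 − 1 = 0.6 V.
k_n = μ_nC_ox · (W/L) = 1.4 mA/V².
Assume saturation: I_D = ½ k_n V_ov² = 0.5 × 1.4 × 0.6² = 0.252 mA, giving V_DS = V_DD − I_D R_D = 8.79 − 0.252 × 24.9 = 2.52 V.
V_DS = 2.52 V ≥ V_ov = 0.6 V, confirming saturation.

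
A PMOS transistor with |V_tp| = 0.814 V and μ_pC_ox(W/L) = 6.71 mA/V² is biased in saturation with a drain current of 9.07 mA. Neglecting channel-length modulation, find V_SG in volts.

V_SG = 2.46 V

In saturation I_D = ½ k_p (V_SG − |V_tp|)², so V_SG − |V_tp| = √(2 I_D / k_p) = √(2 × 9.07 / 6.71) = 1.64 V.
V_SG = 0.814 + 1.64 = 2.46 V.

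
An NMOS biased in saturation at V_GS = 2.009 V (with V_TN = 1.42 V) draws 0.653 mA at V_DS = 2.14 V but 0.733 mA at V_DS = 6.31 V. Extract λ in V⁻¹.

With V_GS fixed, I_D ∝ (1 + λ V_DS) in saturation, so I_D2/I_D1 = (1 + λ V_DS2)/(1 + λ V_DS1).
0.733/0.653 = 1.123 = (1 + 6.31 λ)/(1 + 2.14 λ).
Solving: λ (I_D1 V_DS2 − I_D2 V_DS1) = I_D2 − I_D1, so λ = (0.733 − 0.653) / (0.653 × 6.31 − 0.733 × 2.14) = 0.08 / 2.55 = 0.0314 V⁻¹.

λ = 0.0314 V⁻¹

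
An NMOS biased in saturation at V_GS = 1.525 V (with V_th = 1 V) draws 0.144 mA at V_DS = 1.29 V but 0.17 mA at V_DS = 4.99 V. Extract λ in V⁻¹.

λ = 0.0521 V⁻¹

With V_GS fixed, I_D ∝ (1 + λ V_DS) in saturation, so I_D2/I_D1 = (1 + λ V_DS2)/(1 + λ V_DS1).
0.17/0.144 = 1.181 = (1 + 4.99 λ)/(1 + 1.29 λ).
Solving: λ (I_D1 V_DS2 − I_D2 V_DS1) = I_D2 − I_D1, so λ = (0.17 − 0.144) / (0.144 × 4.99 − 0.17 × 1.29) = 0.026 / 0.499 = 0.0521 V⁻¹.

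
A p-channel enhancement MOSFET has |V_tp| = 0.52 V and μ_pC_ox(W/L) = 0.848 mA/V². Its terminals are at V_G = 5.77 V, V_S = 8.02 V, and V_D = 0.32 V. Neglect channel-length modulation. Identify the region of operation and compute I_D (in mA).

Saturation; I_D = 1.27 mA

V_SG = V_S − V_G = 8.02 − 5.77 = 2.25 V; V_SD = V_S − V_D = 8.02 − 0.32 = 7.7 V.
V_ov = V_SG − |V_tp| = 2.25 − 0.52 = 1.73 V.
Since V_SD = 7.7 V ≥ V_ov = 1.73 V, the device is in saturation.
I_D = ½ k_p V_ov² = 0.5 × 0.848 × 1.73² = 1.27 mA.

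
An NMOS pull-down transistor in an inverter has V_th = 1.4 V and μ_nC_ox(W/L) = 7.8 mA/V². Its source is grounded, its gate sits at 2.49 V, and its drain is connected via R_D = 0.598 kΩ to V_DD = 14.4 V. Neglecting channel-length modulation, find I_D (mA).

V_GS = V_G = 2.49 V, so V_ov = 2.49 − 1.4 = 1.09 V.
Assume saturation: I_D = ½ k_n V_ov² = 0.5 × 7.8 × 1.09² = 4.63 mA, giving V_DS = V_DD − I_D R_D = 14.4 − 4.63 × 0.598 = 11.6 V.
V_DS = 11.6 V ≥ V_ov = 1.09 V, confirming saturation.

I_D = 4.63 mA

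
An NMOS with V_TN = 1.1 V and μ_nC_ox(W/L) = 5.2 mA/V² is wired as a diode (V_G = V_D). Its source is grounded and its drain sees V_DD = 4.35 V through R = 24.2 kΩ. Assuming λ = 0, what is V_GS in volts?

With gate tied to drain, V_GS = V_DS ≥ V_GS − V_TN, so the device is in saturation.
KCL at the drain: ½ k_n (V_GS − V_TN)² = (V_DD − V_GS)/R.
Let x = V_GS − 1.1. Then 62.9 x² + x − 3.25 = 0, giving x = 0.219 V (positive root), so V_GS = 1.32 V.
I_D = (V_DD − V_GS)/R = (4.35 − 1.32) / 24.2 = 0.125 mA.

V_GS = 1.32 V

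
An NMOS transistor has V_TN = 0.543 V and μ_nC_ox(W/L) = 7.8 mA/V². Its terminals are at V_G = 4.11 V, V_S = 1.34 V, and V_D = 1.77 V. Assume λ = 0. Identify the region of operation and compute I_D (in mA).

V_GS = V_G − V_S = 4.11 − 1.34 = 2.77 V; V_DS = V_D − V_S = 1.77 − 1.34 = 0.43 V.
V_ov = V_GS − V_TN = 2.77 − 0.543 = 2.23 V.
Since V_DS = 0.43 V < V_ov = 2.23 V, the device is in the triode region.
I_D = k_n [V_ov · V_DS − ½ V_DS²] = 7.8 × [2.23 × 0.43 − 0.5 × 0.43²] = 6.75 mA.

Triode; I_D = 6.75 mA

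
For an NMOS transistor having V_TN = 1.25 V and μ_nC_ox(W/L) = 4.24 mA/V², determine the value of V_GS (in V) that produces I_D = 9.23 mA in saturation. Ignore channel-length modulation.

V_GS = 3.34 V

In saturation I_D = ½ k_n (V_GS − V_TN)², so V_GS − V_TN = √(2 I_D / k_n) = √(2 × 9.23 / 4.24) = 2.09 V.
V_GS = 1.25 + 2.09 = 3.34 V.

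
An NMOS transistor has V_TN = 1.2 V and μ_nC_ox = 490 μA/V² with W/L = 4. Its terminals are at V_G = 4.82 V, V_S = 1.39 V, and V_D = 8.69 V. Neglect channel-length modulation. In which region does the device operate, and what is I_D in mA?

Saturation; I_D = 4.87 mA

V_GS = V_G − V_S = 4.82 − 1.39 = 3.43 V; V_DS = V_D − V_S = 8.69 − 1.39 = 7.3 V.
k_n = μ_nC_ox · (W/L) = 1.96 mA/V².
V_ov = V_GS − V_TN = 3.43 − 1.2 = 2.23 V.
Since V_DS = 7.3 V ≥ V_ov = 2.23 V, the device is in saturation.
I_D = ½ k_n V_ov² = 0.5 × 1.96 × 2.23² = 4.87 mA.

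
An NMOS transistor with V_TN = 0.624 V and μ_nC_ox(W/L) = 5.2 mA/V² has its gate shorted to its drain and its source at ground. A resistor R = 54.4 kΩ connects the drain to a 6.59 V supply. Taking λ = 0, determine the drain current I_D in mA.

With gate tied to drain, V_GS = V_DS ≥ V_GS − V_TN, so the device is in saturation.
KCL at the drain: ½ k_n (V_GS − V_TN)² = (V_DD − V_GS)/R.
Let x = V_GS − 0.624. Then 141 x² + x − 5.966 = 0, giving x = 0.202 V (positive root), so V_GS = 0.826 V.
I_D = (V_DD − V_GS)/R = (6.59 − 0.826) / 54.4 = 0.106 mA.

I_D = 0.106 mA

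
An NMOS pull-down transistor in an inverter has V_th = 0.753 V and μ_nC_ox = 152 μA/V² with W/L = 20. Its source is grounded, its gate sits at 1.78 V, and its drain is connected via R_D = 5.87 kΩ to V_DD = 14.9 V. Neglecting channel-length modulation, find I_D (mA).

V_GS = V_G = 1.78 V, so V_ov = 1.78 − 0.753 = 1.03 V.
k_n = μ_nC_ox · (W/L) = 3.04 mA/V².
Assume saturation: I_D = ½ k_n V_ov² = 0.5 × 3.04 × 1.03² = 1.6 mA, giving V_DS = V_DD − I_D R_D = 14.9 − 1.6 × 5.87 = 5.49 V.
V_DS = 5.49 V ≥ V_ov = 1.03 V, confirming saturation.

I_D = 1.60 mA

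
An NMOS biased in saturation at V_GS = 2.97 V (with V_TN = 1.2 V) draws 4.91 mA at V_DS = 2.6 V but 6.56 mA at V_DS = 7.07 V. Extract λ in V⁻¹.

λ = 0.0934 V⁻¹

With V_GS fixed, I_D ∝ (1 + λ V_DS) in saturation, so I_D2/I_D1 = (1 + λ V_DS2)/(1 + λ V_DS1).
6.56/4.91 = 1.336 = (1 + 7.07 λ)/(1 + 2.6 λ).
Solving: λ (I_D1 V_DS2 − I_D2 V_DS1) = I_D2 − I_D1, so λ = (6.56 − 4.91) / (4.91 × 7.07 − 6.56 × 2.6) = 1.65 / 17.7 = 0.0934 V⁻¹.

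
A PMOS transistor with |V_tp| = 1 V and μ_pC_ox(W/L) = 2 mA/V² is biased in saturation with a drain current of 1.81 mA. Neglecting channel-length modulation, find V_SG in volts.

V_SG = 2.35 V

In saturation I_D = ½ k_p (V_SG − |V_tp|)², so V_SG − |V_tp| = √(2 I_D / k_p) = √(2 × 1.81 / 2) = 1.35 V.
V_SG = 1 + 1.35 = 2.35 V.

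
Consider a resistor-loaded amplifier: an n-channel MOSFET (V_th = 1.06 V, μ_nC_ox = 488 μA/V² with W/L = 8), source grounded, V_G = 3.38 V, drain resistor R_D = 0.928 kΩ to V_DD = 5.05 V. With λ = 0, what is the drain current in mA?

I_D = 4.79 mA

V_GS = V_G = 3.38 V, so V_ov = 3.38 − 1.06 = 2.32 V.
k_n = μ_nC_ox · (W/L) = 3.904 mA/V².
Assume saturation: I_D = ½ k_n V_ov² = 0.5 × 3.904 × 2.32² = 10.5 mA, giving V_DS = V_DD − I_D R_D = 5.05 − 10.5 × 0.928 = -4.7 V.
But -4.7 V < V_ov = 2.32 V, so the device is actually in triode.
In triode I_D = k_n[V_ov V_DS − ½ V_DS²] and I_D = (V_DD − V_DS)/R_D. Equating: 1.81 V_DS² − 9.405 V_DS + 5.05 = 0, giving V_DS = 0.608 V (the root below V_ov).
I_D = (5.05 − 0.608) / 0.928 = 4.79 mA.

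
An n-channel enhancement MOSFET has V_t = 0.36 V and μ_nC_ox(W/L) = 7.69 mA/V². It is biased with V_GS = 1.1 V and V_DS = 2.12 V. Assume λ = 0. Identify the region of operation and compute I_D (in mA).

Saturation; I_D = 2.11 mA

V_ov = V_GS − V_t = 1.1 − 0.36 = 0.74 V.
Since V_DS = 2.12 V ≥ V_ov = 0.74 V, the device is in saturation.
I_D = ½ k_n V_ov² = 0.5 × 7.69 × 0.74² = 2.11 mA.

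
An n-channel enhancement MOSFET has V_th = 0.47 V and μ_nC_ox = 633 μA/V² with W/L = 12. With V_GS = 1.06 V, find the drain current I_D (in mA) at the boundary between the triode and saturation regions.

At the boundary V_DS = V_ov = V_GS − V_th = 1.06 − 0.47 = 0.59 V.
k_n = μ_nC_ox · (W/L) = 7.596 mA/V².
I_D = ½ k_n V_ov² = 0.5 × 7.596 × 0.59² = 1.32 mA.

I_D = 1.32 mA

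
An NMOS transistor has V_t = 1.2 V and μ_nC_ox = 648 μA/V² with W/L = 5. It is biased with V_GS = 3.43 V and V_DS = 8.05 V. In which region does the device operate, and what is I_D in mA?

k_n = μ_nC_ox · (W/L) = 3.24 mA/V².
V_ov = V_GS − V_t = 3.43 − 1.2 = 2.23 V.
Since V_DS = 8.05 V ≥ V_ov = 2.23 V, the device is in saturation.
I_D = ½ k_n V_ov² = 0.5 × 3.24 × 2.23² = 8.06 mA.

Saturation; I_D = 8.06 mA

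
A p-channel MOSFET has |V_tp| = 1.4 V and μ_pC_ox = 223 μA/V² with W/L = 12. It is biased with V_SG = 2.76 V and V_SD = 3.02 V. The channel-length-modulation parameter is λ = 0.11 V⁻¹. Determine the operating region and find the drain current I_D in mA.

Saturation; I_D = 3.30 mA

k_p = μ_pC_ox · (W/L) = 2.676 mA/V².
V_ov = V_SG − |V_tp| = 2.76 − 1.4 = 1.36 V.
Since V_SD = 3.02 V ≥ V_ov = 1.36 V, the device is in saturation.
I_D = ½ k_p V_ov² (1 + λ V_SD) = 0.5 × 2.676 × 1.36² × (1 + 0.11 × 3.02) = 3.3 mA.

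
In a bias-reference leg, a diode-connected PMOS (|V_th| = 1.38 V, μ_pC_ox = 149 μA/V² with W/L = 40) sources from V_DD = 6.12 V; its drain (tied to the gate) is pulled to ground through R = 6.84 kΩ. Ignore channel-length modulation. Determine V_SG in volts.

With gate tied to drain, V_SG = V_SD ≥ V_SG − |V_th|, so the device is in saturation.
k_p = μ_pC_ox · (W/L) = 5.96 mA/V².
KCL at the drain: ½ k_p (V_SG − |V_th|)² = (V_DD − V_SG)/R.
Let x = V_SG − 1.38. Then 20.4 x² + x − 4.74 = 0, giving x = 0.458 V (positive root), so V_SG = 1.84 V.
I_D = (V_DD − V_SG)/R = (6.12 − 1.84) / 6.84 = 0.626 mA.

V_SG = 1.84 V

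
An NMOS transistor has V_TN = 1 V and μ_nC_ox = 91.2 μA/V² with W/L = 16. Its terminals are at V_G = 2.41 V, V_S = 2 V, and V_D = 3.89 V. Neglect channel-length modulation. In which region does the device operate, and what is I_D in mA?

V_GS = V_G − V_S = 2.41 − 2 = 0.41 V; V_DS = V_D − V_S = 3.89 − 2 = 1.89 V.
V_GS = 0.41 V < V_TN = 1 V, so the transistor is in cutoff.

Cutoff; I_D = 0 mA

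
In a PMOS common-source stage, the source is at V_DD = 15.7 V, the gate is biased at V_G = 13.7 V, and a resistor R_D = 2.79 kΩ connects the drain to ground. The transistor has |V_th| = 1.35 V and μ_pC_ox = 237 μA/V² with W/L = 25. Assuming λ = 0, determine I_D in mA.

V_SG = V_DD − V_G = 15.7 − 13.7 = 2 V, so V_ov = 2 − 1.35 = 0.65 V.
k_p = μ_pC_ox · (W/L) = 5.925 mA/V².
Assume saturation: I_D = ½ k_p V_ov² = 0.5 × 5.925 × 0.65² = 1.25 mA, giving V_SD = V_DD − I_D R_D = 15.7 − 1.25 × 2.79 = 12.2 V.
V_SD = 12.2 V ≥ V_ov = 0.65 V, confirming saturation.

I_D = 1.25 mA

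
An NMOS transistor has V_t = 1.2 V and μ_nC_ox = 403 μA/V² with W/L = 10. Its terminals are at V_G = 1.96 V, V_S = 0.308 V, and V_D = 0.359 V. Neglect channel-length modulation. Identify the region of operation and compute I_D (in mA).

Triode; I_D = 0.0877 mA

V_GS = V_G − V_S = 1.96 − 0.308 = 1.65 V; V_DS = V_D − V_S = 0.359 − 0.308 = 0.051 V.
k_n = μ_nC_ox · (W/L) = 4.03 mA/V².
V_ov = V_GS − V_t = 1.65 − 1.2 = 0.452 V.
Since V_DS = 0.051 V < V_ov = 0.452 V, the device is in the triode region.
I_D = k_n [V_ov · V_DS − ½ V_DS²] = 4.03 × [0.452 × 0.051 − 0.5 × 0.051²] = 0.0877 mA.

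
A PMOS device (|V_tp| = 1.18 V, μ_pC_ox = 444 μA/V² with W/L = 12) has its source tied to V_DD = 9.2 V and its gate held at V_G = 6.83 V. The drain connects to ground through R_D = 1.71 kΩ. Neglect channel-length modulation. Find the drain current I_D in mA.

V_SG = V_DD − V_G = 9.2 − 6.83 = 2.37 V, so V_ov = 2.37 − 1.18 = 1.19 V.
k_p = μ_pC_ox · (W/L) = 5.328 mA/V².
Assume saturation: I_D = ½ k_p V_ov² = 0.5 × 5.328 × 1.19² = 3.77 mA, giving V_SD = V_DD − I_D R_D = 9.2 − 3.77 × 1.71 = 2.75 V.
V_SD = 2.75 V ≥ V_ov = 1.19 V, confirming saturation.

I_D = 3.77 mA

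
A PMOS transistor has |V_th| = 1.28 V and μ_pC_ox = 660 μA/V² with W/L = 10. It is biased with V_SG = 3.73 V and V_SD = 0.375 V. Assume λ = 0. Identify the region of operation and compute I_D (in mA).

k_p = μ_pC_ox · (W/L) = 6.6 mA/V².
V_ov = V_SG − |V_th| = 3.73 − 1.28 = 2.45 V.
Since V_SD = 0.375 V < V_ov = 2.45 V, the device is in the triode region.
I_D = k_p [V_ov · V_SD − ½ V_SD²] = 6.6 × [2.45 × 0.375 − 0.5 × 0.375²] = 5.6 mA.

Triode; I_D = 5.60 mA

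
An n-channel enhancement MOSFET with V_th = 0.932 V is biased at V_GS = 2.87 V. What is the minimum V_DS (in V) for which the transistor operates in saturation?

The boundary between triode and saturation is V_DS = V_GS − V_th = V_ov.
V_ov = 2.87 − 0.932 = 1.94 V.

V_DS,sat = 1.94 V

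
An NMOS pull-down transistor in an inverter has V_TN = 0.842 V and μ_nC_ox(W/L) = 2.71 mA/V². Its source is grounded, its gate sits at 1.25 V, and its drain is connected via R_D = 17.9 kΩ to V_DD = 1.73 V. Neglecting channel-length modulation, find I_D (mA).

V_GS = V_G = 1.25 V, so V_ov = 1.25 − 0.842 = 0.408 V.
Assume saturation: I_D = ½ k_n V_ov² = 0.5 × 2.71 × 0.408² = 0.226 mA, giving V_DS = V_DD − I_D R_D = 1.73 − 0.226 × 17.9 = -2.31 V.
But -2.31 V < V_ov = 0.408 V, so the device is actually in triode.
In triode I_D = k_n[V_ov V_DS − ½ V_DS²] and I_D = (V_DD − V_DS)/R_D. Equating: 24.3 V_DS² − 20.79 V_DS + 1.73 = 0, giving V_DS = 0.0934 V (the root below V_ov).
I_D = (1.73 − 0.0934) / 17.9 = 0.0914 mA.

I_D = 0.0914 mA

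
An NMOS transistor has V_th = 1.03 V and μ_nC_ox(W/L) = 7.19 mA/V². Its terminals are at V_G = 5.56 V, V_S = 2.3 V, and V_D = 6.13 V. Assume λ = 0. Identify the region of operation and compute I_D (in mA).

Saturation; I_D = 17.9 mA

V_GS = V_G − V_S = 5.56 − 2.3 = 3.26 V; V_DS = V_D − V_S = 6.13 − 2.3 = 3.83 V.
V_ov = V_GS − V_th = 3.26 − 1.03 = 2.23 V.
Since V_DS = 3.83 V ≥ V_ov = 2.23 V, the device is in saturation.
I_D = ½ k_n V_ov² = 0.5 × 7.19 × 2.23² = 17.9 mA.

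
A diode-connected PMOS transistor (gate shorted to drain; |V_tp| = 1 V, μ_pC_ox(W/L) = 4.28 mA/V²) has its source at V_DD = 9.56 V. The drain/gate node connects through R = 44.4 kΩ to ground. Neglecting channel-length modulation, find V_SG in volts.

With gate tied to drain, V_SG = V_SD ≥ V_SG − |V_tp|, so the device is in saturation.
KCL at the drain: ½ k_p (V_SG − |V_tp|)² = (V_DD − V_SG)/R.
Let x = V_SG − 1. Then 95 x² + x − 8.56 = 0, giving x = 0.295 V (positive root), so V_SG = 1.29 V.
I_D = (V_DD − V_SG)/R = (9.56 − 1.29) / 44.4 = 0.186 mA.

V_SG = 1.29 V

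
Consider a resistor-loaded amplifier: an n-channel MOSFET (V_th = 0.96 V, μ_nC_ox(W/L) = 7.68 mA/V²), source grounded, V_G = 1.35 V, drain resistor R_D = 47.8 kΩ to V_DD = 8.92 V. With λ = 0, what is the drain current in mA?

I_D = 0.185 mA

V_GS = V_G = 1.35 V, so V_ov = 1.35 − 0.96 = 0.39 V.
Assume saturation: I_D = ½ k_n V_ov² = 0.5 × 7.68 × 0.39² = 0.584 mA, giving V_DS = V_DD − I_D R_D = 8.92 − 0.584 × 47.8 = -19 V.
But -19 V < V_ov = 0.39 V, so the device is actually in triode.
In triode I_D = k_n[V_ov V_DS − ½ V_DS²] and I_D = (V_DD − V_DS)/R_D. Equating: 184 V_DS² − 144.2 V_DS + 8.92 = 0, giving V_DS = 0.0677 V (the root below V_ov).
I_D = (8.92 − 0.0677) / 47.8 = 0.185 mA.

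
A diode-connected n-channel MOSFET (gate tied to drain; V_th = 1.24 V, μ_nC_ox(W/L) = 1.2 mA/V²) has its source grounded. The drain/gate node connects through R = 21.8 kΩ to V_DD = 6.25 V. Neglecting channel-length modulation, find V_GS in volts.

V_GS = 1.82 V

With gate tied to drain, V_GS = V_DS ≥ V_GS − V_th, so the device is in saturation.
KCL at the drain: ½ k_n (V_GS − V_th)² = (V_DD − V_GS)/R.
Let x = V_GS − 1.24. Then 13.1 x² + x − 5.01 = 0, giving x = 0.582 V (positive root), so V_GS = 1.82 V.
I_D = (V_DD − V_GS)/R = (6.25 − 1.82) / 21.8 = 0.203 mA.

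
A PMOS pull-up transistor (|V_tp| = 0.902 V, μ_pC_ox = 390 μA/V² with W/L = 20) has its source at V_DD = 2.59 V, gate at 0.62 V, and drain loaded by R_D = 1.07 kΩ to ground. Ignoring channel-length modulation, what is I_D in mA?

I_D = 2.14 mA

V_SG = V_DD − V_G = 2.59 − 0.62 = 1.97 V, so V_ov = 1.97 − 0.902 = 1.07 V.
k_p = μ_pC_ox · (W/L) = 7.8 mA/V².
Assume saturation: I_D = ½ k_p V_ov² = 0.5 × 7.8 × 1.07² = 4.45 mA, giving V_SD = V_DD − I_D R_D = 2.59 − 4.45 × 1.07 = -2.17 V.
But -2.17 V < V_ov = 1.07 V, so the device is actually in triode.
In triode I_D = k_p[V_ov V_SD − ½ V_SD²] and I_D = (V_DD − V_SD)/R_D. Equating: 4.17 V_SD² − 9.914 V_SD + 2.59 = 0, giving V_SD = 0.299 V (the root below V_ov).
I_D = (2.59 − 0.299) / 1.07 = 2.14 mA.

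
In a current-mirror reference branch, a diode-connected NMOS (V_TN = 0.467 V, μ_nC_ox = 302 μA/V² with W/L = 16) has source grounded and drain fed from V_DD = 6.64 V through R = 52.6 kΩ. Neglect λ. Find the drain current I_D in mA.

With gate tied to drain, V_GS = V_DS ≥ V_GS − V_TN, so the device is in saturation.
k_n = μ_nC_ox · (W/L) = 4.832 mA/V².
KCL at the drain: ½ k_n (V_GS − V_TN)² = (V_DD − V_GS)/R.
Let x = V_GS − 0.467. Then 127 x² + x − 6.173 = 0, giving x = 0.216 V (positive root), so V_GS = 0.683 V.
I_D = (V_DD − V_GS)/R = (6.64 − 0.683) / 52.6 = 0.113 mA.

I_D = 0.113 mA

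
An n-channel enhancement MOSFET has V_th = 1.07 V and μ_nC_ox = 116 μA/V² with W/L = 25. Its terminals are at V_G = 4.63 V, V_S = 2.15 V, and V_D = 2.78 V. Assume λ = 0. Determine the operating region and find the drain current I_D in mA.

Triode; I_D = 2.00 mA

V_GS = V_G − V_S = 4.63 − 2.15 = 2.48 V; V_DS = V_D − V_S = 2.78 − 2.15 = 0.63 V.
k_n = μ_nC_ox · (W/L) = 2.9 mA/V².
V_ov = V_GS − V_th = 2.48 − 1.07 = 1.41 V.
Since V_DS = 0.63 V < V_ov = 1.41 V, the device is in the triode region.
I_D = k_n [V_ov · V_DS − ½ V_DS²] = 2.9 × [1.41 × 0.63 − 0.5 × 0.63²] = 2 mA.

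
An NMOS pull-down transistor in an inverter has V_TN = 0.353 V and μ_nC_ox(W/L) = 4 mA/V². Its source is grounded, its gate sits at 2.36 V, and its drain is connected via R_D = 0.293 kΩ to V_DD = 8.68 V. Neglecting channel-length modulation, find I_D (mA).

V_GS = V_G = 2.36 V, so V_ov = 2.36 − 0.353 = 2.01 V.
Assume saturation: I_D = ½ k_n V_ov² = 0.5 × 4 × 2.01² = 8.06 mA, giving V_DS = V_DD − I_D R_D = 8.68 − 8.06 × 0.293 = 6.32 V.
V_DS = 6.32 V ≥ V_ov = 2.01 V, confirming saturation.

I_D = 8.06 mA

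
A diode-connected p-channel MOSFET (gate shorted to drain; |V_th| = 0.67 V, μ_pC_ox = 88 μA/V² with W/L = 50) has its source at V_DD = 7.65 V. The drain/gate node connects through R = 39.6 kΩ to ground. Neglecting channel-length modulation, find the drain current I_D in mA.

I_D = 0.169 mA

With gate tied to drain, V_SG = V_SD ≥ V_SG − |V_th|, so the device is in saturation.
k_p = μ_pC_ox · (W/L) = 4.4 mA/V².
KCL at the drain: ½ k_p (V_SG − |V_th|)² = (V_DD − V_SG)/R.
Let x = V_SG − 0.67. Then 87.1 x² + x − 6.98 = 0, giving x = 0.277 V (positive root), so V_SG = 0.947 V.
I_D = (V_DD − V_SG)/R = (7.65 − 0.947) / 39.6 = 0.169 mA.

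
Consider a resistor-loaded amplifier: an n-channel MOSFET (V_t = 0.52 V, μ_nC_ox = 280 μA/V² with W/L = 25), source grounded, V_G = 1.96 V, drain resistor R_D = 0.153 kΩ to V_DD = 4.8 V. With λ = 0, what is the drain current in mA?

V_GS = V_G = 1.96 V, so V_ov = 1.96 − 0.52 = 1.44 V.
k_n = μ_nC_ox · (W/L) = 7 mA/V².
Assume saturation: I_D = ½ k_n V_ov² = 0.5 × 7 × 1.44² = 7.26 mA, giving V_DS = V_DD − I_D R_D = 4.8 − 7.26 × 0.153 = 3.69 V.
V_DS = 3.69 V ≥ V_ov = 1.44 V, confirming saturation.

I_D = 7.26 mA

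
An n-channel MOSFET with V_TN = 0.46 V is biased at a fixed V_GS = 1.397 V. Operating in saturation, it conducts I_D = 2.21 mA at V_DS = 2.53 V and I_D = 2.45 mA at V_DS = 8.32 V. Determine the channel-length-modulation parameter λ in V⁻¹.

With V_GS fixed, I_D ∝ (1 + λ V_DS) in saturation, so I_D2/I_D1 = (1 + λ V_DS2)/(1 + λ V_DS1).
2.45/2.21 = 1.109 = (1 + 8.32 λ)/(1 + 2.53 λ).
Solving: λ (I_D1 V_DS2 − I_D2 V_DS1) = I_D2 − I_D1, so λ = (2.45 − 2.21) / (2.21 × 8.32 − 2.45 × 2.53) = 0.24 / 12.2 = 0.0197 V⁻¹.

λ = 0.0197 V⁻¹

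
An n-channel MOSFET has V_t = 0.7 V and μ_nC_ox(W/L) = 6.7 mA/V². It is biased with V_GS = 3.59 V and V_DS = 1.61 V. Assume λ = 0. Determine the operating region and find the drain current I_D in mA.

V_ov = V_GS − V_t = 3.59 − 0.7 = 2.89 V.
Since V_DS = 1.61 V < V_ov = 2.89 V, the device is in the triode region.
I_D = k_n [V_ov · V_DS − ½ V_DS²] = 6.7 × [2.89 × 1.61 − 0.5 × 1.61²] = 22.5 mA.

Triode; I_D = 22.5 mA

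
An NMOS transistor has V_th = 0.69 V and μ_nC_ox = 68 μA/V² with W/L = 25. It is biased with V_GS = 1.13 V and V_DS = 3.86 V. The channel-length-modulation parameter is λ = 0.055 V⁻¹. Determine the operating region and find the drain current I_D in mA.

k_n = μ_nC_ox · (W/L) = 1.7 mA/V².
V_ov = V_GS − V_th = 1.13 − 0.69 = 0.44 V.
Since V_DS = 3.86 V ≥ V_ov = 0.44 V, the device is in saturation.
I_D = ½ k_n V_ov² (1 + λ V_DS) = 0.5 × 1.7 × 0.44² × (1 + 0.055 × 3.86) = 0.199 mA.

Saturation; I_D = 0.199 mA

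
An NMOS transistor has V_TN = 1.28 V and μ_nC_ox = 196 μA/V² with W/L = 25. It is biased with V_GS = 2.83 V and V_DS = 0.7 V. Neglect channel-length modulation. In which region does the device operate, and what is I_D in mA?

Triode; I_D = 4.12 mA

k_n = μ_nC_ox · (W/L) = 4.9 mA/V².
V_ov = V_GS − V_TN = 2.83 − 1.28 = 1.55 V.
Since V_DS = 0.7 V < V_ov = 1.55 V, the device is in the triode region.
I_D = k_n [V_ov · V_DS − ½ V_DS²] = 4.9 × [1.55 × 0.7 − 0.5 × 0.7²] = 4.12 mA.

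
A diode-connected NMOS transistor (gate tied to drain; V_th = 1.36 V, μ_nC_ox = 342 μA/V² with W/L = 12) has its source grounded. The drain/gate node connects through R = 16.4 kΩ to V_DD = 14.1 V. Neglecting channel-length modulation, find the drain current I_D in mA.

I_D = 0.740 mA

With gate tied to drain, V_GS = V_DS ≥ V_GS − V_th, so the device is in saturation.
k_n = μ_nC_ox · (W/L) = 4.104 mA/V².
KCL at the drain: ½ k_n (V_GS − V_th)² = (V_DD − V_GS)/R.
Let x = V_GS − 1.36. Then 33.7 x² + x − 12.74 = 0, giving x = 0.601 V (positive root), so V_GS = 1.96 V.
I_D = (V_DD − V_GS)/R = (14.1 − 1.96) / 16.4 = 0.74 mA.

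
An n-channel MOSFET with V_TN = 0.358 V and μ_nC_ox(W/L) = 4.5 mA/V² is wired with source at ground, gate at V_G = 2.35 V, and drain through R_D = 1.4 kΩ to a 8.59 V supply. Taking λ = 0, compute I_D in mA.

V_GS = V_G = 2.35 V, so V_ov = 2.35 − 0.358 = 1.99 V.
Assume saturation: I_D = ½ k_n V_ov² = 0.5 × 4.5 × 1.99² = 8.93 mA, giving V_DS = V_DD − I_D R_D = 8.59 − 8.93 × 1.4 = -3.91 V.
But -3.91 V < V_ov = 1.99 V, so the device is actually in triode.
In triode I_D = k_n[V_ov V_DS − ½ V_DS²] and I_D = (V_DD − V_DS)/R_D. Equating: 3.15 V_DS² − 13.55 V_DS + 8.59 = 0, giving V_DS = 0.773 V (the root below V_ov).
I_D = (8.59 − 0.773) / 1.4 = 5.58 mA.

I_D = 5.58 mA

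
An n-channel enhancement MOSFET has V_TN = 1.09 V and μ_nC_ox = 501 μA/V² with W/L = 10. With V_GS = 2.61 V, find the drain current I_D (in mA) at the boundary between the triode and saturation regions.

I_D = 5.79 mA

At the boundary V_DS = V_ov = V_GS − V_TN = 2.61 − 1.09 = 1.52 V.
k_n = μ_nC_ox · (W/L) = 5.01 mA/V².
I_D = ½ k_n V_ov² = 0.5 × 5.01 × 1.52² = 5.79 mA.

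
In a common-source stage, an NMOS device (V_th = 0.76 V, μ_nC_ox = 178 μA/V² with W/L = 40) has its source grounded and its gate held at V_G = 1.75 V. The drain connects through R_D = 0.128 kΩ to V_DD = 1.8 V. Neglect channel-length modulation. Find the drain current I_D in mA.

I_D = 3.49 mA

V_GS = V_G = 1.75 V, so V_ov = 1.75 − 0.76 = 0.99 V.
k_n = μ_nC_ox · (W/L) = 7.12 mA/V².
Assume saturation: I_D = ½ k_n V_ov² = 0.5 × 7.12 × 0.99² = 3.49 mA, giving V_DS = V_DD − I_D R_D = 1.8 − 3.49 × 0.128 = 1.35 V.
V_DS = 1.35 V ≥ V_ov = 0.99 V, confirming saturation.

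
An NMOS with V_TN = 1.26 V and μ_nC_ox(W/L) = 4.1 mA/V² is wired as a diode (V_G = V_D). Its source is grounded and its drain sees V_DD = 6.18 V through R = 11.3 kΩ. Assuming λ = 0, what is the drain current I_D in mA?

I_D = 0.396 mA

With gate tied to drain, V_GS = V_DS ≥ V_GS − V_TN, so the device is in saturation.
KCL at the drain: ½ k_n (V_GS − V_TN)² = (V_DD − V_GS)/R.
Let x = V_GS − 1.26. Then 23.2 x² + x − 4.92 = 0, giving x = 0.44 V (positive root), so V_GS = 1.7 V.
I_D = (V_DD − V_GS)/R = (6.18 − 1.7) / 11.3 = 0.396 mA.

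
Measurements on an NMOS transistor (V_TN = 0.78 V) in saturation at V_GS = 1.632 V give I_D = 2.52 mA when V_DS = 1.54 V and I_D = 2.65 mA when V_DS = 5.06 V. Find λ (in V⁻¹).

With V_GS fixed, I_D ∝ (1 + λ V_DS) in saturation, so I_D2/I_D1 = (1 + λ V_DS2)/(1 + λ V_DS1).
2.65/2.52 = 1.052 = (1 + 5.06 λ)/(1 + 1.54 λ).
Solving: λ (I_D1 V_DS2 − I_D2 V_DS1) = I_D2 − I_D1, so λ = (2.65 − 2.52) / (2.52 × 5.06 − 2.65 × 1.54) = 0.13 / 8.67 = 0.015 V⁻¹.

λ = 0.0150 V⁻¹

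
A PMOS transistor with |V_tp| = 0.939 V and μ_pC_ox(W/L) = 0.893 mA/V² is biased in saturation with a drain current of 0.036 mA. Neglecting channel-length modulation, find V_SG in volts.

In saturation I_D = ½ k_p (V_SG − |V_tp|)², so V_SG − |V_tp| = √(2 I_D / k_p) = √(2 × 0.036 / 0.893) = 0.284 V.
V_SG = 0.939 + 0.284 = 1.22 V.

V_SG = 1.22 V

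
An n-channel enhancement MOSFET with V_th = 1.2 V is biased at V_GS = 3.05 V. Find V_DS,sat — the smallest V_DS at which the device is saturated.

V_DS,sat = 1.85 V

The boundary between triode and saturation is V_DS = V_GS − V_th = V_ov.
V_ov = 3.05 − 1.2 = 1.85 V.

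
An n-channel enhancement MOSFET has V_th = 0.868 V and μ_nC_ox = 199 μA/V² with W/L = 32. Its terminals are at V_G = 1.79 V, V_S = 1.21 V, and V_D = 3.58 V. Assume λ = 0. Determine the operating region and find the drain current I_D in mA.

V_GS = V_G − V_S = 1.79 − 1.21 = 0.58 V; V_DS = V_D − V_S = 3.58 − 1.21 = 2.37 V.
V_GS = 0.58 V < V_th = 0.868 V, so the transistor is in cutoff.

Cutoff; I_D = 0 mA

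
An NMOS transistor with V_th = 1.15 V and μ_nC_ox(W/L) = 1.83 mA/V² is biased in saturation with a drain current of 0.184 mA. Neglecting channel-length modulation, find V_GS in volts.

In saturation I_D = ½ k_n (V_GS − V_th)², so V_GS − V_th = √(2 I_D / k_n) = √(2 × 0.184 / 1.83) = 0.448 V.
V_GS = 1.15 + 0.448 = 1.6 V.

V_GS = 1.60 V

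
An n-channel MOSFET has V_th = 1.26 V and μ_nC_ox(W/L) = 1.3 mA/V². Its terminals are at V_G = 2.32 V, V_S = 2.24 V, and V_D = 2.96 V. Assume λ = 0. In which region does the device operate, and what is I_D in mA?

V_GS = V_G − V_S = 2.32 − 2.24 = 0.08 V; V_DS = V_D − V_S = 2.96 − 2.24 = 0.72 V.
V_GS = 0.08 V < V_th = 1.26 V, so the transistor is in cutoff.

Cutoff; I_D = 0 mA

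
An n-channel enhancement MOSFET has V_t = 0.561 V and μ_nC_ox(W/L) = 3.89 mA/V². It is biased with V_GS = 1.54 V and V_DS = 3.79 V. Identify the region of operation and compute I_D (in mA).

V_ov = V_GS − V_t = 1.54 − 0.561 = 0.979 V.
Since V_DS = 3.79 V ≥ V_ov = 0.979 V, the device is in saturation.
I_D = ½ k_n V_ov² = 0.5 × 3.89 × 0.979² = 1.86 mA.

Saturation; I_D = 1.86 mA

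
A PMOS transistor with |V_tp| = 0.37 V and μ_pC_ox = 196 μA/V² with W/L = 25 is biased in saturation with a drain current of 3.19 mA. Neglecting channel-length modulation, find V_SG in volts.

V_SG = 1.51 V

k_p = μ_pC_ox · (W/L) = 4.9 mA/V².
In saturation I_D = ½ k_p (V_SG − |V_tp|)², so V_SG − |V_tp| = √(2 I_D / k_p) = √(2 × 3.19 / 4.9) = 1.14 V.
V_SG = 0.37 + 1.14 = 1.51 V.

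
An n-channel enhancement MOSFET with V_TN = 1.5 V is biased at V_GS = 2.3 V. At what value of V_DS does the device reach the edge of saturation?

The boundary between triode and saturation is V_DS = V_GS − V_TN = V_ov.
V_ov = 2.3 − 1.5 = 0.8 V.

V_DS,sat = 0.800 V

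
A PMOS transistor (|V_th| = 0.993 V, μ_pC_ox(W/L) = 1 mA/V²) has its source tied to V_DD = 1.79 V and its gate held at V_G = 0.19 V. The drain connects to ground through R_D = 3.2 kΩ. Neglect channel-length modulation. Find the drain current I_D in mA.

I_D = 0.184 mA

V_SG = V_DD − V_G = 1.79 − 0.19 = 1.6 V, so V_ov = 1.6 − 0.993 = 0.607 V.
Assume saturation: I_D = ½ k_p V_ov² = 0.5 × 1 × 0.607² = 0.184 mA, giving V_SD = V_DD − I_D R_D = 1.79 − 0.184 × 3.2 = 1.2 V.
V_SD = 1.2 V ≥ V_ov = 0.607 V, confirming saturation.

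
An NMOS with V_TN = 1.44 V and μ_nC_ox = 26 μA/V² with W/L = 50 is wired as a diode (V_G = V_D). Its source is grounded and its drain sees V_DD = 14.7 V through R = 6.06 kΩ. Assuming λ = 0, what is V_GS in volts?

V_GS = 3.15 V

With gate tied to drain, V_GS = V_DS ≥ V_GS − V_TN, so the device is in saturation.
k_n = μ_nC_ox · (W/L) = 1.3 mA/V².
KCL at the drain: ½ k_n (V_GS − V_TN)² = (V_DD − V_GS)/R.
Let x = V_GS − 1.44. Then 3.94 x² + x − 13.26 = 0, giving x = 1.71 V (positive root), so V_GS = 3.15 V.
I_D = (V_DD − V_GS)/R = (14.7 − 3.15) / 6.06 = 1.91 mA.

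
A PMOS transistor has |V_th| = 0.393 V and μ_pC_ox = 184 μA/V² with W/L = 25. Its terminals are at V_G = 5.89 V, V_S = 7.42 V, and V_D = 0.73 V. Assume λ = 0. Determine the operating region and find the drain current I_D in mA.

Saturation; I_D = 2.97 mA

V_SG = V_S − V_G = 7.42 − 5.89 = 1.53 V; V_SD = V_S − V_D = 7.42 − 0.73 = 6.69 V.
k_p = μ_pC_ox · (W/L) = 4.6 mA/V².
V_ov = V_SG − |V_th| = 1.53 − 0.393 = 1.14 V.
Since V_SD = 6.69 V ≥ V_ov = 1.14 V, the device is in saturation.
I_D = ½ k_p V_ov² = 0.5 × 4.6 × 1.14² = 2.97 mA.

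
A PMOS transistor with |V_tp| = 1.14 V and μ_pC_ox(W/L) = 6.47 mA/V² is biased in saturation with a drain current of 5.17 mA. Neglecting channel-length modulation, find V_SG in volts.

In saturation I_D = ½ k_p (V_SG − |V_tp|)², so V_SG − |V_tp| = √(2 I_D / k_p) = √(2 × 5.17 / 6.47) = 1.26 V.
V_SG = 1.14 + 1.26 = 2.4 V.

V_SG = 2.40 V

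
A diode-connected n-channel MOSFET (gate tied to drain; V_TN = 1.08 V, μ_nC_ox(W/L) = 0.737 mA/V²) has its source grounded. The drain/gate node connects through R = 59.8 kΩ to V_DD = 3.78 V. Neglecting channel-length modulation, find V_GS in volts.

With gate tied to drain, V_GS = V_DS ≥ V_GS − V_TN, so the device is in saturation.
KCL at the drain: ½ k_n (V_GS − V_TN)² = (V_DD − V_GS)/R.
Let x = V_GS − 1.08. Then 22 x² + x − 2.7 = 0, giving x = 0.328 V (positive root), so V_GS = 1.41 V.
I_D = (V_DD − V_GS)/R = (3.78 − 1.41) / 59.8 = 0.0397 mA.

V_GS = 1.41 V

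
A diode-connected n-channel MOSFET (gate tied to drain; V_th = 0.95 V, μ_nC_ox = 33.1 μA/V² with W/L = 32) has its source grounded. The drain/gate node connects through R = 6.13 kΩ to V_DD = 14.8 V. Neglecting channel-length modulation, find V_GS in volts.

V_GS = 2.87 V

With gate tied to drain, V_GS = V_DS ≥ V_GS − V_th, so the device is in saturation.
k_n = μ_nC_ox · (W/L) = 1.059 mA/V².
KCL at the drain: ½ k_n (V_GS − V_th)² = (V_DD − V_GS)/R.
Let x = V_GS − 0.95. Then 3.25 x² + x − 13.85 = 0, giving x = 1.92 V (positive root), so V_GS = 2.87 V.
I_D = (V_DD − V_GS)/R = (14.8 − 2.87) / 6.13 = 1.95 mA.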